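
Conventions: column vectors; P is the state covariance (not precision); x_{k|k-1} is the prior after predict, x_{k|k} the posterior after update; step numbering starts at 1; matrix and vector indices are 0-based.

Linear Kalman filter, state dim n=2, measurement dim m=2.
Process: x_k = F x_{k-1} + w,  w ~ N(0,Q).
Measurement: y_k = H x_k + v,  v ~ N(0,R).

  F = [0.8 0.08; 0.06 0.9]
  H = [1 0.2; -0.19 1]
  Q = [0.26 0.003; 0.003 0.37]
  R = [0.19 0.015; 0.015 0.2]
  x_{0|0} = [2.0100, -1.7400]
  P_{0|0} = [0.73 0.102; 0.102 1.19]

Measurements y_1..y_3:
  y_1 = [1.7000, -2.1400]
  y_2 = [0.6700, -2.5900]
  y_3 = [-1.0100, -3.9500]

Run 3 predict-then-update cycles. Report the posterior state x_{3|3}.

x_post = [0.1359, -3.3649]

step 1: x^-=[1.4688, -1.4454]  P^-=[0.7479 0.1976; 0.1976 1.3475]  S=[1.0708 0.3326; 0.3326 1.4994]  K=[0.7774 -0.1354; 0.1771 0.8344]  nu=[0.5203, -0.4155]  x^+=[1.9295, -1.6999]  P^+=[0.1433 0.0118; 0.0118 0.1718]
step 2: x^-=[1.4076, -1.4142]  P^-=[0.3543 0.0308; 0.0308 0.5109]  S=[0.5771 0.0795; 0.0795 0.7120]  K=[0.6416 -0.1229; 0.1348 0.6943]  nu=[-0.4548, -0.9084]  x^+=[1.2275, -2.1062]  P^+=[0.1185 0.0076; 0.0076 0.1423]
step 3: x^-=[0.8135, -1.8219]  P^-=[0.3377 0.0244; 0.0244 0.4865]  S=[0.5570 0.0716; 0.0716 0.6894]  K=[0.6310 -0.1232; 0.1304 0.6854]  nu=[-1.4591, -1.9735]  x^+=[0.1359, -3.3649]  P^+=[0.1166 0.0070; 0.0070 0.1404]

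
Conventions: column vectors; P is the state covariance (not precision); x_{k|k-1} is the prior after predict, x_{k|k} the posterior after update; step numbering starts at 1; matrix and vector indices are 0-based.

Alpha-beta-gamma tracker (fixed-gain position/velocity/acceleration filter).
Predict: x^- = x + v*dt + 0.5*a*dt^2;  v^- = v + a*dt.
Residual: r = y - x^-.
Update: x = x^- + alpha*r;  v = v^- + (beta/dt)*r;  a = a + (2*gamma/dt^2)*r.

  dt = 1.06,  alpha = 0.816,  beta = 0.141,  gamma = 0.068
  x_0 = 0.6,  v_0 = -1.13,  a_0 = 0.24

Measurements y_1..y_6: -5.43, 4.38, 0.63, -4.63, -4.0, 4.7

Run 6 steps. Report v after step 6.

v_post = 1.0702

step 1: x_pred=-0.4630  r=-4.9670  x^+=-4.5161  v^+=-1.5363  a^+=-0.3612
step 2: x_pred=-6.3475  r=10.7275  x^+=2.4061  v^+=-0.4922  a^+=0.9372
step 3: x_pred=2.4109  r=-1.7809  x^+=0.9577  v^+=0.2643  a^+=0.7217
step 4: x_pred=1.6433  r=-6.2733  x^+=-3.4757  v^+=0.1949  a^+=-0.0376
step 5: x_pred=-3.2903  r=-0.7097  x^+=-3.8694  v^+=0.0606  a^+=-0.1235
step 6: x_pred=-3.8746  r=8.5746  x^+=3.1223  v^+=1.0702  a^+=0.9143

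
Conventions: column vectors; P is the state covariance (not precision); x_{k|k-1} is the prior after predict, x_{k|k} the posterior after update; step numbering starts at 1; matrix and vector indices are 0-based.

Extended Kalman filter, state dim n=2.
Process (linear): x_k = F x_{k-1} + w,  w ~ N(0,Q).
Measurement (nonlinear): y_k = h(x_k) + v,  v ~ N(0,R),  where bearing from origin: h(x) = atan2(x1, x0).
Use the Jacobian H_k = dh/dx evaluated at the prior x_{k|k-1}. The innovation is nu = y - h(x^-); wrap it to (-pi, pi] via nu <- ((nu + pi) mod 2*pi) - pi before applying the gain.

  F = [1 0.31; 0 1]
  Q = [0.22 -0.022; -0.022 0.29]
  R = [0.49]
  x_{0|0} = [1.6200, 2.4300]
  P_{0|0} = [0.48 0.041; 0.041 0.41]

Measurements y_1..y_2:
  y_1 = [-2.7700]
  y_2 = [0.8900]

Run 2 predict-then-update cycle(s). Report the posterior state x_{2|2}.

step 1: x^-=[2.3733, 2.4300]  P^-=[0.7648 0.1461; 0.1461 0.7000]  H_jac=[-0.2106 0.2057]  S=[0.5409]  K=[-0.2423; 0.2093]  nu=[2.7160]  x^+=[1.7153, 2.9985]  P^+=[0.7331 0.1735; 0.1735 0.6763]
step 2: x^-=[2.6449, 2.9985]  P^-=[1.1257 0.3612; 0.3612 0.9663]  H_jac=[-0.1876 0.1654]  S=[0.5336]  K=[-0.2837; 0.1726]  nu=[0.0420]  x^+=[2.6330, 3.0058]  P^+=[1.0827 0.3873; 0.3873 0.9504]

x_post = [2.6330, 3.0058]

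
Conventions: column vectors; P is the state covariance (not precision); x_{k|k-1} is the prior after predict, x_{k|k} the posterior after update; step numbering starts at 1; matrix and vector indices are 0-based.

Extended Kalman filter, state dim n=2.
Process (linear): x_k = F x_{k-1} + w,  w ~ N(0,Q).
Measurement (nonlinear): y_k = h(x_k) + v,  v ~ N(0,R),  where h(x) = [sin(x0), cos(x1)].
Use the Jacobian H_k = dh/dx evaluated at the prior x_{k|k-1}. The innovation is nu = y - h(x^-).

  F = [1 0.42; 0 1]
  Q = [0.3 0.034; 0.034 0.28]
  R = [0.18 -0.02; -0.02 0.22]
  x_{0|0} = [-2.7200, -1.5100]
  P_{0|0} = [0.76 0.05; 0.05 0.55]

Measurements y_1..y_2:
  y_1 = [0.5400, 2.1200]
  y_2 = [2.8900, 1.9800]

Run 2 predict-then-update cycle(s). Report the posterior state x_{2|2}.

step 1: x^-=[-3.3542, -1.5100]  P^-=[1.1990 0.3150; 0.3150 0.8300]  H_jac=[-0.9775 0.0000; 0.0000 0.9982]  S=[1.3256 -0.3273; -0.3273 1.0469]  K=[-0.8777 0.0259; -0.0400 0.7788]  nu=[0.3290, 2.0592]  x^+=[-3.5897, 0.0807]  P^+=[0.1622 0.0233; 0.0233 0.1725]
step 2: x^-=[-3.5558, 0.0807]  P^-=[0.5121 0.1297; 0.1297 0.4525]  H_jac=[-0.9154 0.0000; 0.0000 -0.0806]  S=[0.6092 -0.0104; -0.0104 0.2229]  K=[-0.7710 -0.0830; -0.1979 -0.1728]  nu=[2.4876, 0.9833]  x^+=[-5.5553, -0.5815]  P^+=[0.1498 0.0351; 0.0351 0.4227]

x_post = [-5.5553, -0.5815]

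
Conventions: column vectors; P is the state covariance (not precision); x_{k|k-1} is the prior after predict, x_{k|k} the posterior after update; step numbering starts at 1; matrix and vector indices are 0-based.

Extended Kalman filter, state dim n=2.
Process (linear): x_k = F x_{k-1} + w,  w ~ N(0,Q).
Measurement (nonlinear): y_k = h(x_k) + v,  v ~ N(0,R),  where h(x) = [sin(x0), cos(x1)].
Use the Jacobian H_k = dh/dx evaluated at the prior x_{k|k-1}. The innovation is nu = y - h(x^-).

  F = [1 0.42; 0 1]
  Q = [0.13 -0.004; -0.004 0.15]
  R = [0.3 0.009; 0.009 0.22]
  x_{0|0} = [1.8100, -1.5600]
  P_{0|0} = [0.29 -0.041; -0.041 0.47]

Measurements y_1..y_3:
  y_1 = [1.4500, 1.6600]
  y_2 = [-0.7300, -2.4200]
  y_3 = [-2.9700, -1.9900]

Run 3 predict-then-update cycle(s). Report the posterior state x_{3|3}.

x_post = [-2.2199, -3.0808]

step 1: x^-=[1.1548, -1.5600]  P^-=[0.4685 0.1524; 0.1524 0.6200]  H_jac=[0.4041 0.0000; 0.0000 0.9999]  S=[0.3765 0.0706; 0.0706 0.8399]  K=[0.4763 0.1414; 0.0256 0.7360]  nu=[0.5353, 1.6492]  x^+=[1.6430, -0.3325]  P^+=[0.3568 0.0354; 0.0354 0.1622]
step 2: x^-=[1.5033, -0.3325]  P^-=[0.5451 0.0995; 0.0995 0.3122]  H_jac=[0.0674 0.0000; 0.0000 0.3264]  S=[0.3025 0.0112; 0.0112 0.2533]  K=[0.1170 0.1231; 0.0073 0.4020]  nu=[-1.7277, -3.3652]  x^+=[0.8870, -1.6981]  P^+=[0.5368 0.0862; 0.0862 0.2711]
step 3: x^-=[0.1738, -1.6981]  P^-=[0.7870 0.1961; 0.1961 0.4211]  H_jac=[0.9849 0.0000; 0.0000 0.9919]  S=[1.0635 0.2005; 0.2005 0.6344]  K=[0.7136 0.0810; 0.0610 0.6392]  nu=[-3.1429, -1.8631]  x^+=[-2.2199, -3.0808]  P^+=[0.2181 0.0244; 0.0244 0.1423]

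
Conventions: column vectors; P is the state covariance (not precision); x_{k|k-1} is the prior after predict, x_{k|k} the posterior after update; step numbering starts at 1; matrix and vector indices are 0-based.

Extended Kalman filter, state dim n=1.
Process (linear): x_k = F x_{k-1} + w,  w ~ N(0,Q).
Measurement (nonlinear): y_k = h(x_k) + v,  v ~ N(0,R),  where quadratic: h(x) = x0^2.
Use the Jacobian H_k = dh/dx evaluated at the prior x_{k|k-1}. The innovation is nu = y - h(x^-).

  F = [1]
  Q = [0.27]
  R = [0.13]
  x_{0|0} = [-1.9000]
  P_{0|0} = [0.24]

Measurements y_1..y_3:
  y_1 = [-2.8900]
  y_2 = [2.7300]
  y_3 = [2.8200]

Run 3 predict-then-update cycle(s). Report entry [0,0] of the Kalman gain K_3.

K[0,0] = -0.2452

step 1: x^-=[-1.9000]  P^-=[0.5100]  H_jac=[-3.8000]  S=[7.4944]  K=[-0.2586]  nu=[-6.5000]  x^+=[-0.2191]  P^+=[0.0088]
step 2: x^-=[-0.2191]  P^-=[0.2788]  H_jac=[-0.4383]  S=[0.1836]  K=[-0.6658]  nu=[2.6820]  x^+=[-2.0048]  P^+=[0.1975]
step 3: x^-=[-2.0048]  P^-=[0.4675]  H_jac=[-4.0095]  S=[7.6453]  K=[-0.2452]  nu=[-1.1991]  x^+=[-1.7108]  P^+=[0.0079]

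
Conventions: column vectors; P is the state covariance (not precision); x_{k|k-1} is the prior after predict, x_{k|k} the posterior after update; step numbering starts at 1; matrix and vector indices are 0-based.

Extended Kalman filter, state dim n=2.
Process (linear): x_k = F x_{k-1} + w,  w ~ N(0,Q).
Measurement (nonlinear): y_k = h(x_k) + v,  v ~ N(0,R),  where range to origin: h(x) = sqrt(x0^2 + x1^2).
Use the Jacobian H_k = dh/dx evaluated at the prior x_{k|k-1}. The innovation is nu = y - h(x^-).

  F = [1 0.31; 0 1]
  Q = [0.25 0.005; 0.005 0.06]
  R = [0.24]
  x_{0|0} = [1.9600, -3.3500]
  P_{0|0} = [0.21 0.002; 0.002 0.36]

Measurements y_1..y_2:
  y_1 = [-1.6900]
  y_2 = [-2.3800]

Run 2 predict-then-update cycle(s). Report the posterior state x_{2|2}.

x_post = [-1.7804, -0.5913]

step 1: x^-=[0.9215, -3.3500]  P^-=[0.4958 0.1186; 0.1186 0.4200]  H_jac=[0.2652 -0.9642]  S=[0.6047]  K=[0.0284; -0.6177]  nu=[-5.1644]  x^+=[0.7750, -0.1600]  P^+=[0.4953 0.1292; 0.1292 0.1893]
step 2: x^-=[0.7254, -0.1600]  P^-=[0.8436 0.1929; 0.1929 0.2493]  H_jac=[0.9765 -0.2154]  S=[0.9749]  K=[0.8024; 0.1381]  nu=[-3.1228]  x^+=[-1.7804, -0.5913]  P^+=[0.2159 0.0848; 0.0848 0.2307]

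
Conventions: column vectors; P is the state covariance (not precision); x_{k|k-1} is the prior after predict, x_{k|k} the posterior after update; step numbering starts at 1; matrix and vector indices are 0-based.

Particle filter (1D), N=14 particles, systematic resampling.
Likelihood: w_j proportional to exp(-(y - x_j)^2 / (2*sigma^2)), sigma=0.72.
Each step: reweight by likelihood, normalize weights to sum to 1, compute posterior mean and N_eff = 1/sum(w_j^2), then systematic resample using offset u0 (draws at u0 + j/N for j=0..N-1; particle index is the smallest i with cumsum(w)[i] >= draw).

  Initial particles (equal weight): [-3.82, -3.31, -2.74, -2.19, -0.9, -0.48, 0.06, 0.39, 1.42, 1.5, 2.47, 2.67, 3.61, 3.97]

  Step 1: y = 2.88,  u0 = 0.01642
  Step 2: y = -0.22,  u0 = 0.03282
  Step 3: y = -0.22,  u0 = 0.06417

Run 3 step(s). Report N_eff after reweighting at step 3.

step 1: w=[0.0000, 0.0000, 0.0000, 0.0000, 0.0000, 0.0000, 0.0002, 0.0008, 0.0424, 0.0528, 0.2820, 0.3179, 0.1984, 0.1054]  mean=2.8199  Neff=4.2437  idx=[8, 9, 10, 10, 10, 10, 11, 11, 11, 11, 12, 12, 12, 13]
step 2: w=[0.5439, 0.4197, 0.0068, 0.0068, 0.0068, 0.0068, 0.0023, 0.0023, 0.0023, 0.0023, 0.0000, 0.0000, 0.0000, 0.0000]  mean=1.4936  Neff=2.1177  idx=[0, 0, 0, 0, 0, 0, 0, 0, 1, 1, 1, 1, 1, 1]
step 3: w=[0.0792, 0.0792, 0.0792, 0.0792, 0.0792, 0.0792, 0.0792, 0.0792, 0.0611, 0.0611, 0.0611, 0.0611, 0.0611, 0.0611]  mean=1.4493  Neff=13.7837  idx=[0, 1, 2, 3, 4, 5, 6, 7, 8, 9, 10, 11, 12, 13]

N_eff = 13.7837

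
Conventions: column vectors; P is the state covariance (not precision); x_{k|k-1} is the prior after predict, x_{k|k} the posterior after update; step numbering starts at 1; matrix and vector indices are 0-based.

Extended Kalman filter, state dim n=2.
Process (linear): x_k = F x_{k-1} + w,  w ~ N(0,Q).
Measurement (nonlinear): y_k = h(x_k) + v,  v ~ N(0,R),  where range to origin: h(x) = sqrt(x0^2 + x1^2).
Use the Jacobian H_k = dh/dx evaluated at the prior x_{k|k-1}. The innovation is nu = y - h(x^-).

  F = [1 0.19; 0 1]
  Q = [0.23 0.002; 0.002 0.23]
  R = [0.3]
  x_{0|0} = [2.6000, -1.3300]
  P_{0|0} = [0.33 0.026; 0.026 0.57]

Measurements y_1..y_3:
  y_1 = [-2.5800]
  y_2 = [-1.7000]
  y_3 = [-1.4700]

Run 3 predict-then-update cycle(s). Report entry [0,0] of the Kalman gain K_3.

K[0,0] = -0.4902

step 1: x^-=[2.3473, -1.3300]  P^-=[0.5905 0.1363; 0.1363 0.8000]  H_jac=[0.8700 -0.4930]  S=[0.8245]  K=[0.5416; -0.3345]  nu=[-5.2779]  x^+=[-0.5112, 0.4355]  P^+=[0.3486 0.2857; 0.2857 0.7077]
step 2: x^-=[-0.4285, 0.4355]  P^-=[0.7127 0.4221; 0.4221 0.9377]  H_jac=[-0.7013 0.7128]  S=[0.7050]  K=[-0.2822; 0.5283]  nu=[-2.3110]  x^+=[0.2236, -0.7853]  P^+=[0.6566 0.5272; 0.5272 0.7410]
step 3: x^-=[0.0744, -0.7853]  P^-=[1.1137 0.6700; 0.6700 0.9710]  H_jac=[0.0943 -0.9955]  S=[1.1465]  K=[-0.4902; -0.7881]  nu=[-2.2588]  x^+=[1.1816, 0.9948]  P^+=[0.8382 0.2271; 0.2271 0.2590]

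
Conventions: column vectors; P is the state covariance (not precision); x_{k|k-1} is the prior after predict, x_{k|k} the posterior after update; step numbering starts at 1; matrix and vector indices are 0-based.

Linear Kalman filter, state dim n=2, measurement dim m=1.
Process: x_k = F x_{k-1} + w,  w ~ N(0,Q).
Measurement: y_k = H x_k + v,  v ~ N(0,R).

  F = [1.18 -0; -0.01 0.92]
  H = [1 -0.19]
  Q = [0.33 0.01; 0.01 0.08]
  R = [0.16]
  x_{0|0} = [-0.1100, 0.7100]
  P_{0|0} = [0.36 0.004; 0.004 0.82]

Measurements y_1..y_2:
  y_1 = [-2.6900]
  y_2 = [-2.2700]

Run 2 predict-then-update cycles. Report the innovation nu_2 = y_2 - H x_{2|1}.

step 1: x^-=[-0.1298, 0.6543]  P^-=[0.8313 0.0101; 0.0101 0.7740]  S=[1.0154]  K=[0.8168; -0.1349]  nu=[-2.4359]  x^+=[-2.1194, 0.9829]  P^+=[0.1539 0.1220; 0.1220 0.7555]
step 2: x^-=[-2.5009, 0.9254]  P^-=[0.5442 0.1406; 0.1406 0.7173]  S=[0.6767]  K=[0.7648; 0.0064]  nu=[0.4067]  x^+=[-2.1898, 0.9280]  P^+=[0.1484 0.1373; 0.1373 0.7172]

innov = [0.4067]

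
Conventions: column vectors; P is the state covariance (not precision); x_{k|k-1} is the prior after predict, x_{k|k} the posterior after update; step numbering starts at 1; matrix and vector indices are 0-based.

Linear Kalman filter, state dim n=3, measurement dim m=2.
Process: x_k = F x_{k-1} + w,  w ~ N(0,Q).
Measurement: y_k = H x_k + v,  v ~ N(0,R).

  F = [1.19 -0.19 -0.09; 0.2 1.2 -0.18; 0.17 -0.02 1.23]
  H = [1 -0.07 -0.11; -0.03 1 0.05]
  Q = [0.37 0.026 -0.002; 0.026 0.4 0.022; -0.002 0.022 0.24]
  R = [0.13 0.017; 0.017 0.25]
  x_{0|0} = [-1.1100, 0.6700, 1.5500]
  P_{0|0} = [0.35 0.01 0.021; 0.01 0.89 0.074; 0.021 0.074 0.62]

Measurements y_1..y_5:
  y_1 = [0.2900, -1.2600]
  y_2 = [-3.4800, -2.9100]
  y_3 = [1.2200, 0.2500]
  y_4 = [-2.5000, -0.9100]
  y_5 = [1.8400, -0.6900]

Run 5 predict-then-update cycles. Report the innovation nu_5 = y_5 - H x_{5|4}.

innov = [3.9624, 1.0251]

step 1: x^-=[-1.5877, 0.3030, 1.7044]  P^-=[0.8963 -0.0800 0.0162; -0.0800 1.6870 -0.0087; 0.0162 -0.0087 1.1935]  S=[1.0565 -0.2129; -0.2129 1.9447]  K=[0.8599 0.0396; -0.0119 0.8672; -0.1054 0.0144]  nu=[2.0864, -1.6959]  x^+=[0.1394, -1.1924, 1.4600]  P^+=[0.1264 0.0227 0.1127; 0.0227 0.2200 -0.0538; 0.1127 -0.0538 1.1808]
step 2: x^-=[0.2610, -1.6658, 1.8434]  P^-=[0.5303 0.0344 0.0681; 0.0344 0.7861 -0.2913; 0.0681 -0.2913 2.0797]  S=[0.6651 0.0058; 0.0058 1.0104]  K=[0.7824 0.0172; 0.0105 0.7625; -0.2093 -0.1862]  nu=[-3.6549, -1.3285]  x^+=[-2.6213, -2.7173, 2.8557]  P^+=[0.1228 0.0122 0.1811; 0.0122 0.1984 -0.1454; 0.1811 -0.1454 2.0151]
step 3: x^-=[-2.8601, -4.2991, 3.1213]  P^-=[0.5181 0.0283 0.0959; 0.0283 0.8116 -0.5984; 0.0959 -0.5984 3.3751]  S=[0.6586 0.0275; 0.0275 1.0087]  K=[0.7677 -0.0035; 0.0244 0.7735; -0.3370 -0.4197]  nu=[4.1225, 4.3072]  x^+=[0.2897, -0.8671, -0.0757]  P^+=[0.1300 0.0024 0.2736; 0.0024 0.2068 -0.2582; 0.2736 -0.2582 3.1149]
step 4: x^-=[0.5163, -0.9689, -0.0265]  P^-=[0.5183 0.0191 0.1363; 0.0191 0.8968 -0.9908; 0.1363 -0.9908 5.0834]  S=[0.6663 0.0496; 0.0496 1.0594]  K=[0.7553 -0.0256; 0.0387 0.7975; -0.4802 -0.6767]  nu=[-3.0871, 0.0758]  x^+=[-1.8172, -1.0280, 1.4047]  P^+=[0.1394 -0.0086 0.3844; -0.0086 0.2191 -0.3864; 0.3844 -0.3864 4.4124]
step 5: x^-=[-2.0936, -1.8498, 1.4395]  P^-=[0.5194 0.0080 0.1854; 0.0080 0.9992 -1.4461; 0.1854 -1.4461 7.0995]  S=[0.6760 0.0745; 0.0745 1.1217]  K=[0.7426 -0.0478; 0.0531 0.8225; -0.6280 -0.9360]  nu=[3.9624, 1.0251]  x^+=[0.8000, -0.7963, -2.0084]  P^+=[0.1493 -0.0198 0.5001; -0.0198 0.2318 -0.5178; 0.5001 -0.5178 5.7626]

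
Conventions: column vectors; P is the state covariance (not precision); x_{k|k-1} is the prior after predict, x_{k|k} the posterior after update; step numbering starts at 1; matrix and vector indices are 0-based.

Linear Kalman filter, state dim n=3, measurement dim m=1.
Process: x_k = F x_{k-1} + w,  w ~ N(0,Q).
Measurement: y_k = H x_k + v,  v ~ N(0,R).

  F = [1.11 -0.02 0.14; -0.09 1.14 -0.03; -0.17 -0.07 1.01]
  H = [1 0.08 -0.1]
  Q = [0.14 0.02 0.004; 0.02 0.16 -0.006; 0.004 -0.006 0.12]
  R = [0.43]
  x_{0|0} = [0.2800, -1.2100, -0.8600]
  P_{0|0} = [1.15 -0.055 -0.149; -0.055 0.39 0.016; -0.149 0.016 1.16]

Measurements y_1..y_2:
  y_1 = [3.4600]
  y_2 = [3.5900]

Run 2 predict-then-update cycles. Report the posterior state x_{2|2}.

step 1: x^-=[0.2146, -1.3788, -0.8315]  P^-=[1.5359 -0.1689 -0.2083; -0.1689 0.6866 -0.0131; -0.2083 -0.0131 1.3861]  S=[1.9989]  K=[0.7720; -0.0564; -0.1741]  nu=[3.2726]  x^+=[2.7410, -1.5633, -1.4012]  P^+=[0.3445 -0.0819 0.0603; -0.0819 0.6802 -0.0327; 0.0603 -0.0327 1.3255]
step 2: x^-=[2.8776, -1.9868, -1.7717]  P^-=[0.6133 -0.1473 0.2006; -0.1473 1.0674 -0.1228; 0.2006 -0.1228 1.4674]  S=[1.0031]  K=[0.5797; -0.0495; 0.0439]  nu=[0.6942]  x^+=[3.2800, -2.0212, -1.7413]  P^+=[0.2763 -0.1185 0.1751; -0.1185 1.0649 -0.1206; 0.1751 -0.1206 1.4654]

x_post = [3.2800, -2.0212, -1.7413]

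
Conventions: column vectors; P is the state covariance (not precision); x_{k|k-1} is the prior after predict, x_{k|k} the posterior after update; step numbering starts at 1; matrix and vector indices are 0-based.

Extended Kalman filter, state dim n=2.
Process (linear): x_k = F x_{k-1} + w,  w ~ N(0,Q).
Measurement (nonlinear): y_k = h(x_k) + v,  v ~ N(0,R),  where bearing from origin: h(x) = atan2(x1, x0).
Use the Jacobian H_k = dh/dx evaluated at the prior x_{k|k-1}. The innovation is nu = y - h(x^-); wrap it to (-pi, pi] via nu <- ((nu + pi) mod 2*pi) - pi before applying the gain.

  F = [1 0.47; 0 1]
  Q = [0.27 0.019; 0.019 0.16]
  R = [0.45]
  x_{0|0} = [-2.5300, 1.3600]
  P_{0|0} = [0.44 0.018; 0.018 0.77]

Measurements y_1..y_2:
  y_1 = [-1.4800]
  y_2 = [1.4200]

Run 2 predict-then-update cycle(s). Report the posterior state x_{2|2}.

x_post = [-2.6095, 0.8100]

step 1: x^-=[-1.8908, 1.3600]  P^-=[0.8970 0.3989; 0.3989 0.9300]  H_jac=[-0.2507 -0.3486]  S=[0.6891]  K=[-0.5281; -0.6155]  nu=[2.2851]  x^+=[-3.0976, -0.0466]  P^+=[0.7048 0.1749; 0.1749 0.6689]
step 2: x^-=[-3.1196, -0.0466]  P^-=[1.2870 0.5083; 0.5083 0.8289]  H_jac=[0.0048 -0.3205]  S=[0.5336]  K=[-0.2937; -0.4933]  nu=[-1.7365]  x^+=[-2.6095, 0.8100]  P^+=[1.2409 0.4310; 0.4310 0.6991]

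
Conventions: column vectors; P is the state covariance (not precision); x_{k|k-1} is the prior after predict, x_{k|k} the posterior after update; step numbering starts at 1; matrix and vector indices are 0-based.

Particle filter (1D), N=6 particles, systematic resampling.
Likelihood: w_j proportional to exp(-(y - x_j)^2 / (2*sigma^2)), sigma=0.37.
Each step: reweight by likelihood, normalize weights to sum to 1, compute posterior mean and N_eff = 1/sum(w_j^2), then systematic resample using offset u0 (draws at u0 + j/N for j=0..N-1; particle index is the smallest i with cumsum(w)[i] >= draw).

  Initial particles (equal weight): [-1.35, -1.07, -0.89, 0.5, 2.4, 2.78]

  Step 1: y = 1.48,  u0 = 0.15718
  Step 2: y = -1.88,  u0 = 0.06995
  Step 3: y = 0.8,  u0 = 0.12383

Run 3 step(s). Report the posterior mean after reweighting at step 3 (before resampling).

post_mean = 0.5000

step 1: w=[0.0000, 0.0000, 0.0000, 0.3867, 0.5864, 0.0269]  mean=1.6755  Neff=2.0239  idx=[3, 3, 4, 4, 4, 5]
step 2: w=[0.5000, 0.5000, 0.0000, 0.0000, 0.0000, 0.0000]  mean=0.5000  Neff=2.0000  idx=[0, 0, 0, 1, 1, 1]
step 3: w=[0.1667, 0.1667, 0.1667, 0.1667, 0.1667, 0.1667]  mean=0.5000  Neff=6.0000  idx=[0, 1, 2, 3, 4, 5]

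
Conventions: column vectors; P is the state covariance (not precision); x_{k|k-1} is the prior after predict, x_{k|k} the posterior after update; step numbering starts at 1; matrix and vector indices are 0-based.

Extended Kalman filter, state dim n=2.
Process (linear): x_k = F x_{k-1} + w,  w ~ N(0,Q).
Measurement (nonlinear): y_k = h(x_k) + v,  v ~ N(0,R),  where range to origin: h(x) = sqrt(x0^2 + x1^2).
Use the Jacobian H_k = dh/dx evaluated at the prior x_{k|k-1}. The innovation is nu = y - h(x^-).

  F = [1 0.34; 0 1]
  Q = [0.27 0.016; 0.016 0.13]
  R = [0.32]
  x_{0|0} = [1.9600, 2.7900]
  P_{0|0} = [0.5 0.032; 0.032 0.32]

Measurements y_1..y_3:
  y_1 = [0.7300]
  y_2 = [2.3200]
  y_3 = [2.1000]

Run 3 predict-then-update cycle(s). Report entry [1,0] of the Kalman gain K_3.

step 1: x^-=[2.9086, 2.7900]  P^-=[0.8288 0.1568; 0.1568 0.4500]  H_jac=[0.7217 0.6922]  S=[1.1239]  K=[0.6287; 0.3778]  nu=[-3.3004]  x^+=[0.8336, 1.5430]  P^+=[0.3845 -0.1102; -0.1102 0.2895]
step 2: x^-=[1.3582, 1.5430]  P^-=[0.6130 0.0043; 0.0043 0.4195]  H_jac=[0.6607 0.7506]  S=[0.8282]  K=[0.4929; 0.3836]  nu=[0.2644]  x^+=[1.4885, 1.6444]  P^+=[0.4118 -0.1524; -0.1524 0.2977]
step 3: x^-=[2.0476, 1.6444]  P^-=[0.6126 -0.0352; -0.0352 0.4277]  H_jac=[0.7797 0.6262]  S=[0.8258]  K=[0.5518; 0.2911]  nu=[-0.5262]  x^+=[1.7573, 1.4912]  P^+=[0.3612 -0.1678; -0.1678 0.3577]

K[1,0] = 0.2911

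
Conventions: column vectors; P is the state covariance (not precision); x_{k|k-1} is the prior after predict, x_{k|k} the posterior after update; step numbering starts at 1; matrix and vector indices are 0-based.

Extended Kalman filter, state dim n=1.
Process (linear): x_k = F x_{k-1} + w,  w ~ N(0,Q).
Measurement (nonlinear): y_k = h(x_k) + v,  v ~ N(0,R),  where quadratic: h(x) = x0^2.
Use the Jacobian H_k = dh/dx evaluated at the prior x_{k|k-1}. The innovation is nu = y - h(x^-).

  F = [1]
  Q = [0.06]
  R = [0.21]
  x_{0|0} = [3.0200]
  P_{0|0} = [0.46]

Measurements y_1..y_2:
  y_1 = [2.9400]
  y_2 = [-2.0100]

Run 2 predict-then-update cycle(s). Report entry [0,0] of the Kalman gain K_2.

step 1: x^-=[3.0200]  P^-=[0.5200]  H_jac=[6.0400]  S=[19.1804]  K=[0.1638]  nu=[-6.1804]  x^+=[2.0080]  P^+=[0.0057]
step 2: x^-=[2.0080]  P^-=[0.0657]  H_jac=[4.0159]  S=[1.2695]  K=[0.2078]  nu=[-6.0419]  x^+=[0.7523]  P^+=[0.0109]

K[0,0] = 0.2078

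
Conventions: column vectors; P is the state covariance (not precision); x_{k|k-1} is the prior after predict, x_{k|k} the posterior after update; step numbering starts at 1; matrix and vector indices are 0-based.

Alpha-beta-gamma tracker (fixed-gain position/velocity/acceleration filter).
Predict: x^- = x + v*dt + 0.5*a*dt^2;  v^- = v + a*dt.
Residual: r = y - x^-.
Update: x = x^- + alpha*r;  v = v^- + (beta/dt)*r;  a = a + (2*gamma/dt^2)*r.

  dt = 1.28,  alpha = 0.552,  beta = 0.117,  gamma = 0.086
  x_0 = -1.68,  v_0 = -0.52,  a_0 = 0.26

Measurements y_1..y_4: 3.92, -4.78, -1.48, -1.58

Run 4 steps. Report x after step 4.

x_post = -0.7661

step 1: x_pred=-2.1326  r=6.0526  x^+=1.2084  v^+=0.3660  a^+=0.8954
step 2: x_pred=2.4105  r=-7.1905  x^+=-1.5587  v^+=0.8549  a^+=0.1405
step 3: x_pred=-0.3492  r=-1.1308  x^+=-0.9734  v^+=0.9314  a^+=0.0218
step 4: x_pred=0.2367  r=-1.8167  x^+=-0.7661  v^+=0.7933  a^+=-0.1689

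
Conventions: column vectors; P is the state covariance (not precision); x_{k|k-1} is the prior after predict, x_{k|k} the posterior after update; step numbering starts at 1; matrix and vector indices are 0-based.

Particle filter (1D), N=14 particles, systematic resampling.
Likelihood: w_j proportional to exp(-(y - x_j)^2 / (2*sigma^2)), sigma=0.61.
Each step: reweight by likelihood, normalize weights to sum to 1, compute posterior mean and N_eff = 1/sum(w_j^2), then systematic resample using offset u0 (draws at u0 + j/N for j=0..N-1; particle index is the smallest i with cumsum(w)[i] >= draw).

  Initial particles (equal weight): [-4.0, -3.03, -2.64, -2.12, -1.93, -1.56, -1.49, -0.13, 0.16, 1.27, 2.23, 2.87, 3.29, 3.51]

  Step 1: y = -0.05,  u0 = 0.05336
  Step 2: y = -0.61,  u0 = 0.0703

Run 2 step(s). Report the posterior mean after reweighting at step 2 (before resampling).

post_mean = -0.0877

step 1: w=[0.0000, 0.0000, 0.0001, 0.0015, 0.0040, 0.0217, 0.0287, 0.4608, 0.4381, 0.0447, 0.0004, 0.0000, 0.0000, 0.0000]  mean=-0.0197  Neff=2.4533  idx=[6, 7, 7, 7, 7, 7, 7, 8, 8, 8, 8, 8, 8, 9]
step 2: w=[0.0473, 0.0982, 0.0982, 0.0982, 0.0982, 0.0982, 0.0982, 0.0604, 0.0604, 0.0604, 0.0604, 0.0604, 0.0604, 0.0012]  mean=-0.0877  Neff=12.1957  idx=[1, 1, 2, 3, 4, 4, 5, 6, 7, 8, 9, 10, 11, 13]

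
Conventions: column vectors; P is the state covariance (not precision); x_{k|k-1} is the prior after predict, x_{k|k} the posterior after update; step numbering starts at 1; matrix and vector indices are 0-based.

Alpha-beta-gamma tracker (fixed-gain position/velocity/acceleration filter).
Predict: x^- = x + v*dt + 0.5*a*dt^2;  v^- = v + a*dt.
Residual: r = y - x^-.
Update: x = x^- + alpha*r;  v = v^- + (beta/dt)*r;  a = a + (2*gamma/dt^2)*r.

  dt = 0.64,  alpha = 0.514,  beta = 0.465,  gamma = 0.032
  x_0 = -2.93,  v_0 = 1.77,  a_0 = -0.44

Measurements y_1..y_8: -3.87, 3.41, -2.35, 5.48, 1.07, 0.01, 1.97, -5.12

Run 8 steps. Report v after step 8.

step 1: x_pred=-1.8873  r=-1.9827  x^+=-2.9064  v^+=0.0479  a^+=-0.7498
step 2: x_pred=-3.0293  r=6.4393  x^+=0.2805  v^+=4.2466  a^+=0.2564
step 3: x_pred=3.0508  r=-5.4008  x^+=0.2748  v^+=0.4866  a^+=-0.5875
step 4: x_pred=0.4659  r=5.0141  x^+=3.0431  v^+=3.7537  a^+=0.1959
step 5: x_pred=5.4856  r=-4.4156  x^+=3.2160  v^+=0.6708  a^+=-0.4940
step 6: x_pred=3.5442  r=-3.5342  x^+=1.7276  v^+=-2.2131  a^+=-1.0462
step 7: x_pred=0.0969  r=1.8731  x^+=1.0597  v^+=-1.5218  a^+=-0.7536
step 8: x_pred=-0.0686  r=-5.0514  x^+=-2.6650  v^+=-5.6742  a^+=-1.5428

v_post = -5.6742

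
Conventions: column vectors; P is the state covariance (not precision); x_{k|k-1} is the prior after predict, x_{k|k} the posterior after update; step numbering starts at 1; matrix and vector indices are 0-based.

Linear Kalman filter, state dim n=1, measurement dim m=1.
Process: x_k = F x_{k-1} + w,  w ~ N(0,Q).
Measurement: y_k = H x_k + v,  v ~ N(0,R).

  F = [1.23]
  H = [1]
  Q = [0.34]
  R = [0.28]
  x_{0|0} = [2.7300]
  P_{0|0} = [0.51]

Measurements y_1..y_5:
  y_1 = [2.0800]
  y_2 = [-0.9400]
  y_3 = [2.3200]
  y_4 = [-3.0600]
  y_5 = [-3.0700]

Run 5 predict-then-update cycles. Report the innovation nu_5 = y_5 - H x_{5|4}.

step 1: x^-=[3.3579]  P^-=[1.1116]  S=[1.3916]  K=[0.7988]  nu=[-1.2779]  x^+=[2.3371]  P^+=[0.2237]
step 2: x^-=[2.8747]  P^-=[0.6784]  S=[0.9584]  K=[0.7078]  nu=[-3.8147]  x^+=[0.1745]  P^+=[0.1982]
step 3: x^-=[0.2146]  P^-=[0.6398]  S=[0.9198]  K=[0.6956]  nu=[2.1054]  x^+=[1.6791]  P^+=[0.1948]
step 4: x^-=[2.0653]  P^-=[0.6347]  S=[0.9147]  K=[0.6939]  nu=[-5.1253]  x^+=[-1.4910]  P^+=[0.1943]
step 5: x^-=[-1.8340]  P^-=[0.6339]  S=[0.9139]  K=[0.6936]  nu=[-1.2360]  x^+=[-2.6913]  P^+=[0.1942]

innov = [-1.2360]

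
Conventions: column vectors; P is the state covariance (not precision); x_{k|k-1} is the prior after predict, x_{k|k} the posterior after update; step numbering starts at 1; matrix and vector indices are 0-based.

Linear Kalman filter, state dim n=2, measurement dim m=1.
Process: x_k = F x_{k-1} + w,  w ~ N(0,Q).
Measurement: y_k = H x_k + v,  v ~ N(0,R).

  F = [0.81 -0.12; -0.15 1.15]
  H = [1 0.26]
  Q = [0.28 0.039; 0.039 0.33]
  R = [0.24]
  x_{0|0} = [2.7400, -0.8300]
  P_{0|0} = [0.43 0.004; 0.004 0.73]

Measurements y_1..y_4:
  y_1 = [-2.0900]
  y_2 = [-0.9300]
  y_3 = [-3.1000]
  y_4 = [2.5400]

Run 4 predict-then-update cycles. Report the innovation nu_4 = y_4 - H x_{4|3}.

step 1: x^-=[2.3190, -1.3655]  P^-=[0.5719 -0.1102; -0.1102 1.3037]  S=[0.8427]  K=[0.6446; 0.2715]  nu=[-4.0540]  x^+=[-0.2942, -2.4661]  P^+=[0.2217 -0.2577; -0.2577 1.2416]
step 2: x^-=[0.0576, -2.7919]  P^-=[0.4934 -0.4039; -0.4039 2.0659]  S=[0.6630]  K=[0.5858; 0.2009]  nu=[-0.2617]  x^+=[-0.0957, -2.8445]  P^+=[0.2659 -0.4820; -0.4820 2.0391]
step 3: x^-=[0.2638, -3.2568]  P^-=[0.5775 -0.7323; -0.7323 3.1990]  S=[0.6530]  K=[0.5929; 0.1523]  nu=[-2.5171]  x^+=[-1.2284, -3.6400]  P^+=[0.3480 -0.7913; -0.7913 3.1839]
step 4: x^-=[-0.5582, -4.0018]  P^-=[0.7080 -1.1940; -1.1940 4.8215]  S=[0.6531]  K=[0.6088; 0.0913]  nu=[4.1387]  x^+=[1.9613, -3.6239]  P^+=[0.4660 -1.2303; -1.2303 4.8161]

innov = [4.1387]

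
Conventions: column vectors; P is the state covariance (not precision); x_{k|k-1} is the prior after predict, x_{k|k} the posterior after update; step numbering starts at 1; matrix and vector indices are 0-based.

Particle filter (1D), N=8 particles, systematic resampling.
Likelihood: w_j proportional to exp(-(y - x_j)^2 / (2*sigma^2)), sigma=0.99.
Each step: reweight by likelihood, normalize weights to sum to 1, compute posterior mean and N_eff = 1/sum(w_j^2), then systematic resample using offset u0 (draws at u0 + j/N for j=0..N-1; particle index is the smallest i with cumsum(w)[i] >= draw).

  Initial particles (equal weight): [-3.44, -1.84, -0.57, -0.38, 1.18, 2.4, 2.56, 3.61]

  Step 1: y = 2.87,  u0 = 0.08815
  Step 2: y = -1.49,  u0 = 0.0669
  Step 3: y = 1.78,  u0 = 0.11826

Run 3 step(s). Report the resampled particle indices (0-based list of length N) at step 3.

resampled_idx = [0, 1, 2, 3, 4, 5, 6, 7]

step 1: w=[0.0000, 0.0000, 0.0008, 0.0016, 0.0820, 0.3144, 0.3351, 0.2661]  mean=2.6686  Neff=3.4643  idx=[5, 5, 5, 6, 6, 6, 7, 7]
step 2: w=[0.2185, 0.2185, 0.2185, 0.1143, 0.1143, 0.1143, 0.0008, 0.0008]  mean=2.4569  Neff=5.4827  idx=[0, 0, 1, 2, 2, 3, 4, 5]
step 3: w=[0.1303, 0.1303, 0.1303, 0.1303, 0.1303, 0.1162, 0.1162, 0.1162]  mean=2.4558  Neff=7.9763  idx=[0, 1, 2, 3, 4, 5, 6, 7]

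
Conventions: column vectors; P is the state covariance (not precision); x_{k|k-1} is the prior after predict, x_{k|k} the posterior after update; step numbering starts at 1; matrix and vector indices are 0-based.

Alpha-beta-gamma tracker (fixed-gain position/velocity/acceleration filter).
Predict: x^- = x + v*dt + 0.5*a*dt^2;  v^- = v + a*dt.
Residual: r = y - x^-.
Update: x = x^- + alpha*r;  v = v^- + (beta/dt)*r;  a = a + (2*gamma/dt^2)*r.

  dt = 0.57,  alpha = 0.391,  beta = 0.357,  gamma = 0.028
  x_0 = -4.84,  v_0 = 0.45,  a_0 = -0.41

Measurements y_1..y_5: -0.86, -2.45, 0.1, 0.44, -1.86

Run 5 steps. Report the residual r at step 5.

resid = -4.1800

step 1: x_pred=-4.6501  r=3.7901  x^+=-3.1682  v^+=2.5901  a^+=0.2433
step 2: x_pred=-1.6523  r=-0.7977  x^+=-1.9642  v^+=2.2291  a^+=0.1058
step 3: x_pred=-0.6764  r=0.7764  x^+=-0.3728  v^+=2.7757  a^+=0.2396
step 4: x_pred=1.2482  r=-0.8082  x^+=0.9322  v^+=2.4061  a^+=0.1003
step 5: x_pred=2.3200  r=-4.1800  x^+=0.6856  v^+=-0.1548  a^+=-0.6202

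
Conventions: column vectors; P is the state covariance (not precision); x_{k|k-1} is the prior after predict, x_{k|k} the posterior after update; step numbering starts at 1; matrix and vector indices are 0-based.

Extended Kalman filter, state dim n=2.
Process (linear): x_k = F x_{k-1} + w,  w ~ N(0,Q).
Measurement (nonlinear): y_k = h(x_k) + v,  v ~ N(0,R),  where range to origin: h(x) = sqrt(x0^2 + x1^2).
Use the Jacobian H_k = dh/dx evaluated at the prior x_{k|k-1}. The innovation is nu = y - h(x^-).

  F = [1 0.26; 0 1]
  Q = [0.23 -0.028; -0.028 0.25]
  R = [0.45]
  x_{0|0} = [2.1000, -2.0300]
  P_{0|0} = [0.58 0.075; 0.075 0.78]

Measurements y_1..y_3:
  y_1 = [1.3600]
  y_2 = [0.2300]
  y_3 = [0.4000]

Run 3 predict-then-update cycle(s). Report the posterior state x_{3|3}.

x_post = [0.3023, -0.5139]

step 1: x^-=[1.5722, -2.0300]  P^-=[0.9017 0.2498; 0.2498 1.0300]  H_jac=[0.6123 -0.7906]  S=[1.1900]  K=[0.2980; -0.5558]  nu=[-1.2076]  x^+=[1.2123, -1.3589]  P^+=[0.7960 0.4469; 0.4469 0.6624]
step 2: x^-=[0.8590, -1.3589]  P^-=[1.3032 0.5911; 0.5911 0.9124]  H_jac=[0.5343 -0.8453]  S=[0.9400]  K=[0.2092; -0.4844]  nu=[-1.3776]  x^+=[0.5708, -0.6915]  P^+=[1.2620 0.6864; 0.6864 0.6918]
step 3: x^-=[0.3910, -0.6915]  P^-=[1.8958 0.8383; 0.8383 0.9418]  H_jac=[0.4922 -0.8705]  S=[0.9046]  K=[0.2248; -0.4502]  nu=[-0.3944]  x^+=[0.3023, -0.5139]  P^+=[1.8501 0.9298; 0.9298 0.7585]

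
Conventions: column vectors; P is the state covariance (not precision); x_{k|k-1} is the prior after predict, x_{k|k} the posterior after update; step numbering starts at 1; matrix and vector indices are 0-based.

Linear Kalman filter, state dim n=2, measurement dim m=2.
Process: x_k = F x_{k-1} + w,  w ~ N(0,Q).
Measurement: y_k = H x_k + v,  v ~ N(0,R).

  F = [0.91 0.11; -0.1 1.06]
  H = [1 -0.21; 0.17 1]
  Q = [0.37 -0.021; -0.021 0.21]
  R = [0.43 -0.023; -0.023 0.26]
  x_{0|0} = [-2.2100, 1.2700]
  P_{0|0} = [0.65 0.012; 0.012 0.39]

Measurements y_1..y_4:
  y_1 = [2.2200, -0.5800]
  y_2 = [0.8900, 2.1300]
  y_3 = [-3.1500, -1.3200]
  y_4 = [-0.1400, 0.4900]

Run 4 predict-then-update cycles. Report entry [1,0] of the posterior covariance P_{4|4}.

P_post[1,0] = -0.0206

step 1: x^-=[-1.8714, 1.5672]  P^-=[0.9154 -0.0232; -0.0232 0.6522]  S=[1.3839 -0.0267; -0.0267 0.9307]  K=[0.6681 0.1614; -0.1023 0.6935]  nu=[4.4205, -1.8291]  x^+=[0.7867, -0.1537]  P^+=[0.2792 -0.0209; -0.0209 0.1862]
step 2: x^-=[0.6989, -0.2416]  P^-=[0.5993 -0.0446; -0.0446 0.4264]  S=[1.0668 -0.0537; -0.0537 0.6886]  K=[0.5770 0.1282; -0.0955 0.6008]  nu=[0.1403, 2.2528]  x^+=[1.0686, 1.0985]  P^+=[0.2408 -0.0209; -0.0209 0.1620]
step 3: x^-=[1.0933, 1.0576]  P^-=[0.5672 -0.0439; -0.0439 0.3988]  S=[1.0332 -0.0527; -0.0527 0.6603]  K=[0.5642 0.1245; -0.0937 0.5852]  nu=[-4.0212, -2.5635]  x^+=[-1.4947, -0.0657]  P^+=[0.2354 -0.0206; -0.0206 0.1578]
step 4: x^-=[-1.3674, 0.0798]  P^-=[0.5627 -0.0437; -0.0437 0.3941]  S=[1.0285 -0.0522; -0.0522 0.6555]  K=[0.5624 0.1241; -0.0934 0.5824]  nu=[1.2442, 0.6426]  x^+=[-0.5880, 0.3379]  P^+=[0.2347 -0.0206; -0.0206 0.1571]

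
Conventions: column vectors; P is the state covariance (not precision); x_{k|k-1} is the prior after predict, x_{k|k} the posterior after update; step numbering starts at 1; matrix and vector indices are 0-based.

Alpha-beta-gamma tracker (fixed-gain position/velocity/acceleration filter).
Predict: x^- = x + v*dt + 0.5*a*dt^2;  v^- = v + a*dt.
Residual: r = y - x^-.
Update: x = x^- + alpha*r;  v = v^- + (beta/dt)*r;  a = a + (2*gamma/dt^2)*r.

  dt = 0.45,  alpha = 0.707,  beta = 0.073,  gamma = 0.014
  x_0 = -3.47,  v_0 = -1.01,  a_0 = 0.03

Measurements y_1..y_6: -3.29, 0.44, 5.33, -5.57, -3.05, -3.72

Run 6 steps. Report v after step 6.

step 1: x_pred=-3.9215  r=0.6315  x^+=-3.4750  v^+=-0.8941  a^+=0.1173
step 2: x_pred=-3.8655  r=4.3055  x^+=-0.8215  v^+=-0.1428  a^+=0.7126
step 3: x_pred=-0.8136  r=6.1436  x^+=3.5299  v^+=1.1745  a^+=1.5621
step 4: x_pred=4.2166  r=-9.7866  x^+=-2.7025  v^+=0.2898  a^+=0.2089
step 5: x_pred=-2.5509  r=-0.4991  x^+=-2.9038  v^+=0.3029  a^+=0.1399
step 6: x_pred=-2.7533  r=-0.9667  x^+=-3.4368  v^+=0.2090  a^+=0.0062

v_post = 0.2090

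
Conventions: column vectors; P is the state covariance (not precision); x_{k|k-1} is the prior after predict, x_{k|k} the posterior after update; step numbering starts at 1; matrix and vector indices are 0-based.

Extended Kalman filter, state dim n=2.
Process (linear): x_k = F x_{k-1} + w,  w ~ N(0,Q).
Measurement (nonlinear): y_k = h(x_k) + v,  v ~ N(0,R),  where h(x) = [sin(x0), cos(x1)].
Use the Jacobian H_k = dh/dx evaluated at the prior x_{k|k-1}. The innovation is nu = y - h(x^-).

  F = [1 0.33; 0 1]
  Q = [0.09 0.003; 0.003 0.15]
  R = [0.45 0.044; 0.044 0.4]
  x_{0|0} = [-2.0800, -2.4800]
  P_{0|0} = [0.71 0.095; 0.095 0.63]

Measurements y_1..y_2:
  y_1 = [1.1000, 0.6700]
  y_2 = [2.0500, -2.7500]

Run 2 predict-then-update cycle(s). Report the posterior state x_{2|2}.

x_post = [-5.0847, -3.3738]

step 1: x^-=[-2.8984, -2.4800]  P^-=[0.9313 0.3059; 0.3059 0.7800]  H_jac=[-0.9706 0.0000; 0.0000 0.6144]  S=[1.3273 -0.1384; -0.1384 0.6944]  K=[-0.6666 0.1378; -0.1549 0.6592]  nu=[1.3408, 1.4590]  x^+=[-3.5912, -1.7260]  P^+=[0.3028 0.0420; 0.0420 0.4181]
step 2: x^-=[-4.1608, -1.7260]  P^-=[0.4661 0.1829; 0.1829 0.5681]  H_jac=[-0.5241 0.0000; 0.0000 0.9880]  S=[0.5780 -0.0507; -0.0507 0.9545]  K=[-0.4079 0.1677; -0.1148 0.5819]  nu=[1.1983, -2.5955]  x^+=[-5.0847, -3.3738]  P^+=[0.3361 0.0497; 0.0497 0.2305]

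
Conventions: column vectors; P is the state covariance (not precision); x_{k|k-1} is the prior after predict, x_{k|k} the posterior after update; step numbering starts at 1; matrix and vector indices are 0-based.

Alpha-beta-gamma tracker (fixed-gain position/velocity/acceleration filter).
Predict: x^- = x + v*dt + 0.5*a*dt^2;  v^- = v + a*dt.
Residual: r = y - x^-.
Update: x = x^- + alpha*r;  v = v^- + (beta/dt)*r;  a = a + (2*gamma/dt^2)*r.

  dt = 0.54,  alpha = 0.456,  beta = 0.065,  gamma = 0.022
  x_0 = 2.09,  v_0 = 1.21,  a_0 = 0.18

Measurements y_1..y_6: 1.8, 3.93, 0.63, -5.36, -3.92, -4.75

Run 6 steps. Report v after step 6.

step 1: x_pred=2.7696  r=-0.9696  x^+=2.3275  v^+=1.1905  a^+=0.0337
step 2: x_pred=2.9753  r=0.9547  x^+=3.4106  v^+=1.3236  a^+=0.1778
step 3: x_pred=4.1513  r=-3.5213  x^+=2.5456  v^+=0.9957  a^+=-0.3536
step 4: x_pred=3.0317  r=-8.3917  x^+=-0.7949  v^+=-0.2053  a^+=-1.6198
step 5: x_pred=-1.1419  r=-2.7781  x^+=-2.4087  v^+=-1.4144  a^+=-2.0390
step 6: x_pred=-3.4698  r=-1.2802  x^+=-4.0536  v^+=-2.6696  a^+=-2.2322

v_post = -2.6696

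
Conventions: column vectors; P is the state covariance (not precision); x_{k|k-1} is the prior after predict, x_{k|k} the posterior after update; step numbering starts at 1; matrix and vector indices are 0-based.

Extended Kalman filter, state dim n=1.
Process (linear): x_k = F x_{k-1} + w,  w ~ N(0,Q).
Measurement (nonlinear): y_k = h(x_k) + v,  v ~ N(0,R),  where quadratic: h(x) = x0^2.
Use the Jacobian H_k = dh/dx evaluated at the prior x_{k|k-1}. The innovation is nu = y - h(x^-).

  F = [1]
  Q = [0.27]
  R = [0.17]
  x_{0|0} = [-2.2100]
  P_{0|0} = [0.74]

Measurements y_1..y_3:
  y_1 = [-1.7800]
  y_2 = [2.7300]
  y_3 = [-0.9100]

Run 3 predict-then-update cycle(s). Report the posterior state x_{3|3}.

step 1: x^-=[-2.2100]  P^-=[1.0100]  H_jac=[-4.4200]  S=[19.9018]  K=[-0.2243]  nu=[-6.6641]  x^+=[-0.7152]  P^+=[0.0086]
step 2: x^-=[-0.7152]  P^-=[0.2786]  H_jac=[-1.4303]  S=[0.7400]  K=[-0.5385]  nu=[2.2185]  x^+=[-1.9099]  P^+=[0.0640]
step 3: x^-=[-1.9099]  P^-=[0.3340]  H_jac=[-3.8198]  S=[5.0436]  K=[-0.2530]  nu=[-4.5578]  x^+=[-0.7569]  P^+=[0.0113]

x_post = [-0.7569]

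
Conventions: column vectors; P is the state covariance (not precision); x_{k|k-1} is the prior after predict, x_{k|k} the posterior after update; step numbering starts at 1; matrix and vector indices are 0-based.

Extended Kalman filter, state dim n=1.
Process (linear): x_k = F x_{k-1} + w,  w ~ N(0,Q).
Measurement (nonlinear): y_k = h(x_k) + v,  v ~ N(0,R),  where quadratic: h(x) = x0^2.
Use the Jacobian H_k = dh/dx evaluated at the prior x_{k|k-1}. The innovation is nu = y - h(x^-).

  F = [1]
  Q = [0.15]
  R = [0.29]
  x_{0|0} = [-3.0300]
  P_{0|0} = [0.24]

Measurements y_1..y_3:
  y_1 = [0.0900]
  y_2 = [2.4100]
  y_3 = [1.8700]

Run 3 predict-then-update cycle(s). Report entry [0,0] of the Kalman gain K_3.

K[0,0] = -0.2747

step 1: x^-=[-3.0300]  P^-=[0.3900]  H_jac=[-6.0600]  S=[14.6122]  K=[-0.1617]  nu=[-9.0909]  x^+=[-1.5596]  P^+=[0.0077]
step 2: x^-=[-1.5596]  P^-=[0.1577]  H_jac=[-3.1192]  S=[1.8248]  K=[-0.2696]  nu=[-0.0224]  x^+=[-1.5536]  P^+=[0.0251]
step 3: x^-=[-1.5536]  P^-=[0.1751]  H_jac=[-3.1072]  S=[1.9802]  K=[-0.2747]  nu=[-0.5436]  x^+=[-1.4042]  P^+=[0.0256]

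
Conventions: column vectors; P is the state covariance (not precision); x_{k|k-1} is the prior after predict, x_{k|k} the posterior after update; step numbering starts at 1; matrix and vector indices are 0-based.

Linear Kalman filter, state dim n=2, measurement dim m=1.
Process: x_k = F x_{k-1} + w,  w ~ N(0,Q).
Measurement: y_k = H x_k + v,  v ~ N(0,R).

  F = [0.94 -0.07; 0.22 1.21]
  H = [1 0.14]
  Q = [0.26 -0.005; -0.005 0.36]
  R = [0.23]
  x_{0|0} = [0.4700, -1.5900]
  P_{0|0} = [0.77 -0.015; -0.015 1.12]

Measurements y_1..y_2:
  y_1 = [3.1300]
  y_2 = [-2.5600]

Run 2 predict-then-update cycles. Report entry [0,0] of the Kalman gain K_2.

K[0,0] = 0.6419

step 1: x^-=[0.5531, -1.8205]  P^-=[0.9478 0.0425; 0.0425 2.0291]  S=[1.2295]  K=[0.7757; 0.2656]  nu=[2.8318]  x^+=[2.7498, -1.0683]  P^+=[0.2079 -0.2108; -0.2108 1.9423]
step 2: x^-=[2.6596, -0.6876]  P^-=[0.4810 -0.3631; -0.3631 3.1016]  S=[0.6701]  K=[0.6419; 0.1062]  nu=[-5.1233]  x^+=[-0.6291, -1.2317]  P^+=[0.2049 -0.4087; -0.4087 3.0940]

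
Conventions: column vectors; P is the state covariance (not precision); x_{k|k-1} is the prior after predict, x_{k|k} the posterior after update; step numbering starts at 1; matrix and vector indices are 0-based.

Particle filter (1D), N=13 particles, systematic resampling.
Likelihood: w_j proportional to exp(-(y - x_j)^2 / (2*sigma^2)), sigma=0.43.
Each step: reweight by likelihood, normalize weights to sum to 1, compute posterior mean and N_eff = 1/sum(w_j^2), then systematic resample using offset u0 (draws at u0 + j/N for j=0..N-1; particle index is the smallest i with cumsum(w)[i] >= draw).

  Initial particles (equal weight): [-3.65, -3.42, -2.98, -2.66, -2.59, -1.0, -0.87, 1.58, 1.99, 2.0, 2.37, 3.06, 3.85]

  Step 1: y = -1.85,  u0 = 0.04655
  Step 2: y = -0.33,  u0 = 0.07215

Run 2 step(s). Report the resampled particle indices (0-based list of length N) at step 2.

step 1: w=[0.0002, 0.0020, 0.0490, 0.2624, 0.3519, 0.2193, 0.1152, 0.0000, 0.0000, 0.0000, 0.0000, 0.0000, 0.0000]  mean=-2.0825  Neff=3.8994  idx=[2, 3, 3, 3, 4, 4, 4, 4, 4, 5, 5, 6, 6]
step 2: w=[0.0000, 0.0000, 0.0000, 0.0000, 0.0000, 0.0000, 0.0000, 0.0000, 0.0000, 0.1976, 0.1976, 0.3024, 0.3024]  mean=-0.9214  Neff=3.8318  idx=[9, 9, 10, 10, 10, 11, 11, 11, 11, 12, 12, 12, 12]

resampled_idx = [9, 9, 10, 10, 10, 11, 11, 11, 11, 12, 12, 12, 12]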